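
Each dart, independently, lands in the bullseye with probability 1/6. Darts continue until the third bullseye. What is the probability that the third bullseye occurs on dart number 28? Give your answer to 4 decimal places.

0.0170

Y = trial on which the third success occurs; negative binomial, r=3, p=0.166667.
P(Y=28) = C(27,2) · p^3 · (1−p)^25
= 351 · 0.0046296 · 0.010483 = 0.017034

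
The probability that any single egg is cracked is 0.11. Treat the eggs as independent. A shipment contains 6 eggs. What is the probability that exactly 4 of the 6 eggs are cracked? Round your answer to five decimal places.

0.00174

X ~ Binomial(n=6, p=0.11).
P(X=4) = C(6,4) · p^4 · (1−p)^2
= 15 · 0.00014641 · 0.7921 = 0.0017396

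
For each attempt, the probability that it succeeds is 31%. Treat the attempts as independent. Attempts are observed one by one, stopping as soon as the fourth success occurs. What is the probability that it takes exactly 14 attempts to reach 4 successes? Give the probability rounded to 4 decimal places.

0.0646

Y = trial on which the fourth success occurs; negative binomial, r=4, p=0.31.
P(Y=14) = C(13,3) · p^4 · (1−p)^10
= 286 · 0.0092352 · 0.024462 = 0.064611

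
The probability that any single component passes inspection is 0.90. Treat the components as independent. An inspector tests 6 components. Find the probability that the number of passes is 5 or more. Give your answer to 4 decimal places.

X ~ Binomial(6, 0.90); P(X ≥ 5) = Σ C(6,k) p^k (1−p)^(6−k) over k:
  k=5: C(6,5)·0.90^5·0.10^1 = 0.354294
  k=6: C(6,6)·0.90^6·0.10^0 = 0.531441
Total = 0.885735

0.8857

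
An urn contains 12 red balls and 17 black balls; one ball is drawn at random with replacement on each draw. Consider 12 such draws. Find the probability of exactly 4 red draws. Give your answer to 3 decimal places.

0.202

X ~ Binomial(n=12, p=0.413793).
P(X=4) = C(12,4) · p^4 · (1−p)^8
= 495 · 0.029318 · 0.013945 = 0.20237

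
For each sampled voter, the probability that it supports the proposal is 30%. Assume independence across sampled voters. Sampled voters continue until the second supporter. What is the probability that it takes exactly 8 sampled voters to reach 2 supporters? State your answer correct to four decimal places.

0.0741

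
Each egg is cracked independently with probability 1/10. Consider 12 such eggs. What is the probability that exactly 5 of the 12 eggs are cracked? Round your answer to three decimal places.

X ~ Binomial(n=12, p=0.10).
P(X=5) = C(12,5) · p^5 · (1−p)^7
= 792 · 1e-05 · 0.4783 = 0.00379

0.004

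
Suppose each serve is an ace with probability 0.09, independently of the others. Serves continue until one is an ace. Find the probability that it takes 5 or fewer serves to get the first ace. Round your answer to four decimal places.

0.3760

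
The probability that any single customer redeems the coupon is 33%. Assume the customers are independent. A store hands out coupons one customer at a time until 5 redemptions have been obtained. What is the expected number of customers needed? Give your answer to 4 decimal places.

Y = total customers until the fifth success; negative binomial with r=5, p=0.33.
E[Y] = r / p = 5 / 0.33 = 15.151515

15.1515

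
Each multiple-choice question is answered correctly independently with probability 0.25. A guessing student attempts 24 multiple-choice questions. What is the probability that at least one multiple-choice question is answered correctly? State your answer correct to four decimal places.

P(at least one) = 1 − P(none) = 1 − (1 − 0.25)^24
= 1 − 0.001003 = 0.998997

0.9990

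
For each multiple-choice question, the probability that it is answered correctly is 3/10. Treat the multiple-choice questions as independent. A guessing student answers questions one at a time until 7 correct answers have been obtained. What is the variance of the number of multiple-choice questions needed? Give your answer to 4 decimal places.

Y = total multiple-choice questions until the seventh success; negative binomial with r=7, p=0.30.
Var(Y) = r(1−p)/p² = 7·0.70 / 0.30² = 54.444444

54.4444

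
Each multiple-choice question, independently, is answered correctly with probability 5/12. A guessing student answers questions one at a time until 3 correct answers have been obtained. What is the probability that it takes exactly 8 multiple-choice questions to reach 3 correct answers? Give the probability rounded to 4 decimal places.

0.1026

Y = trial on which the third success occurs; negative binomial, r=3, p=0.416667.
P(Y=8) = C(7,2) · p^3 · (1−p)^5
= 21 · 0.072338 · 0.067544 = 0.102605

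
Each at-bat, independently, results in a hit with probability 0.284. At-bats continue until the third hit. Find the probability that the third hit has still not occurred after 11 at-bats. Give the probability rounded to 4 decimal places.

Needing more than 11 at-bats ⇔ fewer than 3 successes in the first 11. With X ~ Binomial(11, 0.284), P(Y > 11) = P(X ≤ 2).
  k=0: C(11,0)·0.284^0·0.716^11 = 0.025354
  k=1: C(11,1)·0.284^1·0.716^10 = 0.110622
  k=2: C(11,2)·0.284^2·0.716^9 = 0.219390
P(X ≤ 2) = 0.355366

0.3554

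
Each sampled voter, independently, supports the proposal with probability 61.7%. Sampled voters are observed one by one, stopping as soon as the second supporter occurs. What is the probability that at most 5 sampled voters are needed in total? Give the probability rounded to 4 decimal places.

Finishing within 5 sampled voters ⇔ at least 2 successes in the first 5. With X ~ Binomial(5, 0.617), P(Y ≤ 5) = 1 − P(X ≤ 1).
  k=0: C(5,0)·0.617^0·0.383^5 = 0.008241
  k=1: C(5,1)·0.617^1·0.383^4 = 0.066382
1 − 0.074623 = 0.925377

0.9254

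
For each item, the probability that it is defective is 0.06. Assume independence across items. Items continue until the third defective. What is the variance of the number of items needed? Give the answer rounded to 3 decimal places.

Y = total items until the third success; negative binomial with r=3, p=0.06.
Var(Y) = r(1−p)/p² = 3·0.94 / 0.06² = 783.33333

783.333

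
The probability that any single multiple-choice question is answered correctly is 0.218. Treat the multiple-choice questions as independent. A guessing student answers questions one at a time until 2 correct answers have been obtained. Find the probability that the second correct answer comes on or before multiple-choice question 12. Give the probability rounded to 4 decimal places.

Finishing within 12 multiple-choice questions ⇔ at least 2 successes in the first 12. With X ~ Binomial(12, 0.218), P(Y ≤ 12) = 1 − P(X ≤ 1).
  k=0: C(12,0)·0.218^0·0.782^12 = 0.052298
  k=1: C(12,1)·0.218^1·0.782^11 = 0.174949
1 − 0.227247 = 0.772753

0.7728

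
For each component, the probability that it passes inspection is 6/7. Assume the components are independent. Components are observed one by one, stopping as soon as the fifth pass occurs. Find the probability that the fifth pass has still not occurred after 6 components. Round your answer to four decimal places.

Needing more than 6 components ⇔ fewer than 5 successes in the first 6. With X ~ Binomial(6, 0.857143), P(Y > 6) = P(X ≤ 4).
  k=0: C(6,0)·0.857143^0·0.142857^6 = 0.000008
  k=1: C(6,1)·0.857143^1·0.142857^5 = 0.000306
  k=2: C(6,2)·0.857143^2·0.142857^4 = 0.004590
  k=3: C(6,3)·0.857143^3·0.142857^3 = 0.036719
  k=4: C(6,4)·0.857143^4·0.142857^2 = 0.165237
P(X ≤ 4) = 0.206861

0.2069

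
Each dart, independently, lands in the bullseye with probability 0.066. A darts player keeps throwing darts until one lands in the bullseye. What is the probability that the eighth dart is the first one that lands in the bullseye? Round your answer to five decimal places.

0.04092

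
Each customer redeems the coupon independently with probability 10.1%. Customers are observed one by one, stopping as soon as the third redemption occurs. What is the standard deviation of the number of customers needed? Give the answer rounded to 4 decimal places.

Y = total customers until the third success; negative binomial with r=3, p=0.101.
SD(Y) = √[r(1−p)/p²] = √(264.385845) = 16.259946

16.2599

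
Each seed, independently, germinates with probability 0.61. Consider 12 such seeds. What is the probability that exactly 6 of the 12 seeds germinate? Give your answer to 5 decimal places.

0.16751

X ~ Binomial(n=12, p=0.61).
P(X=6) = C(12,6) · p^6 · (1−p)^6
= 924 · 0.05152 · 0.0035187 = 0.1675092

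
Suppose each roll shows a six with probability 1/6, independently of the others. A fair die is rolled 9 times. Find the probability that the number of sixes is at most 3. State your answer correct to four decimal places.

0.9520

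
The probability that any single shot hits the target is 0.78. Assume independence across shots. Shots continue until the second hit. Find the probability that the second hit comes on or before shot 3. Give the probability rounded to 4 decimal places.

0.8761

Finishing within 3 shots ⇔ at least 2 successes in the first 3. With X ~ Binomial(3, 0.78), P(Y ≤ 3) = 1 − P(X ≤ 1).
  k=0: C(3,0)·0.78^0·0.22^3 = 0.010648
  k=1: C(3,1)·0.78^1·0.22^2 = 0.113256
1 − 0.123904 = 0.876096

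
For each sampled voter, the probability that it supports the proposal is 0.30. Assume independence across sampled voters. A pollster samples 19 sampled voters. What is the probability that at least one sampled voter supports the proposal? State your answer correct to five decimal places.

P(at least one) = 1 − P(none) = 1 − (1 − 0.30)^19
= 1 − 0.0011399 = 0.9988601

0.99886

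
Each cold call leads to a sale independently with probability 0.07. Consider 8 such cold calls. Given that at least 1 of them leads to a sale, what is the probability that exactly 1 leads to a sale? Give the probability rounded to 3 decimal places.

0.765

X ~ Binomial(8, 0.07). Want P(X=1 | X≥1) = P(X=1) / P(X≥1).
P(X=1) = C(8,1)·0.07^1·0.93^7 = 0.33695
P(X≥1) = 1 − 0.55958 = 0.44042
Ratio = 0.33695 / 0.44042 = 0.76507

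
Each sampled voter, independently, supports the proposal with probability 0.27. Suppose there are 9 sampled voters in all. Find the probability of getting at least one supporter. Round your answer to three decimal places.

P(at least one) = 1 − P(none) = 1 − (1 − 0.27)^9
= 1 − 0.05887 = 0.94113

0.941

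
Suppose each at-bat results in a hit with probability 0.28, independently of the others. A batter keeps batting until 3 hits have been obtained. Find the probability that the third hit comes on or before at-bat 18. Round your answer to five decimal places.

Finishing within 18 at-bats ⇔ at least 3 successes in the first 18. With X ~ Binomial(18, 0.28), P(Y ≤ 18) = 1 − P(X ≤ 2).
  k=0: C(18,0)·0.28^0·0.72^18 = 0.0027039
  k=1: C(18,1)·0.28^1·0.72^17 = 0.0189271
  k=2: C(18,2)·0.28^2·0.72^16 = 0.0625644
1 − 0.0841953 = 0.9158047

0.91580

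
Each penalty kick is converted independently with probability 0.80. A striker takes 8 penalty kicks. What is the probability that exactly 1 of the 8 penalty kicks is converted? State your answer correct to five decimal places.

X ~ Binomial(n=8, p=0.80).
P(X=1) = C(8,1) · p^1 · (1−p)^7
= 8 · 0.8 · 1.28e-05 = 0.0000819

0.00008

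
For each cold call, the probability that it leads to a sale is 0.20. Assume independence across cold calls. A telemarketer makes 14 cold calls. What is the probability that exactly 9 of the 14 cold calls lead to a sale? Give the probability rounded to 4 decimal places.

X ~ Binomial(n=14, p=0.20).
P(X=9) = C(14,9) · p^9 · (1−p)^5
= 2002 · 5.12e-07 · 0.32768 = 0.000336

0.0003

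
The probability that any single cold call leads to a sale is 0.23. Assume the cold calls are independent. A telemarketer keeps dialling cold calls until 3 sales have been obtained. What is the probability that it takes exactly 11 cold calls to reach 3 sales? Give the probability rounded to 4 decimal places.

0.0677

Y = trial on which the third success occurs; negative binomial, r=3, p=0.23.
P(Y=11) = C(10,2) · p^3 · (1−p)^8
= 45 · 0.012167 · 0.12357 = 0.067658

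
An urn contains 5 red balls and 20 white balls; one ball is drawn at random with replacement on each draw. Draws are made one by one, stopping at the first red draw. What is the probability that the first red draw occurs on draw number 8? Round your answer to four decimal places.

0.0419

Geometric (trials to first success), p = 0.20.
P(Y = 8) = (1−p)^7 · p = 0.20972 · 0.20 = 0.041943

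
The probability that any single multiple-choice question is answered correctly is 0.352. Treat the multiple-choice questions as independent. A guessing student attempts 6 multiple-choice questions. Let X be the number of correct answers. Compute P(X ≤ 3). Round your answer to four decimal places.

0.8804

X ~ Binomial(6, 0.352); P(X ≤ 3) = Σ C(6,k) p^k (1−p)^(6−k) over k:
  k=0: C(6,0)·0.352^0·0.648^6 = 0.074037
  k=1: C(6,1)·0.352^1·0.648^5 = 0.241306
  k=2: C(6,2)·0.352^2·0.648^4 = 0.327700
  k=3: C(6,3)·0.352^3·0.648^3 = 0.237347
Total = 0.880390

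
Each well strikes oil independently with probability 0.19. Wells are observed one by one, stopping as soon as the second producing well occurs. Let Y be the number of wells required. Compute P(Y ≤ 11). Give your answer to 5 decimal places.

Finishing within 11 wells ⇔ at least 2 successes in the first 11. With X ~ Binomial(11, 0.19), P(Y ≤ 11) = 1 − P(X ≤ 1).
  k=0: C(11,0)·0.19^0·0.81^11 = 0.0984771
  k=1: C(11,1)·0.19^1·0.81^10 = 0.2540952
1 − 0.3525723 = 0.6474277

0.64743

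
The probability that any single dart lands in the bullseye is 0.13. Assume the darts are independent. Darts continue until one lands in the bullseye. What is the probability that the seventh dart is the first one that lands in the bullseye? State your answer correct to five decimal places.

0.05637

Geometric (trials to first success), p = 0.13.
P(Y = 7) = (1−p)^6 · p = 0.43363 · 0.13 = 0.0563714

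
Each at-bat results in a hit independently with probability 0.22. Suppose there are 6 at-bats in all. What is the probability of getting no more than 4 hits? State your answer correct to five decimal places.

X ~ Binomial(6, 0.22); P(X ≤ 4) = Σ C(6,k) p^k (1−p)^(6−k) over k:
  k=0: C(6,0)·0.22^0·0.78^6 = 0.2251996
  k=1: C(6,1)·0.22^1·0.78^5 = 0.3811070
  k=2: C(6,2)·0.22^2·0.78^4 = 0.2687293
  k=3: C(6,3)·0.22^3·0.78^3 = 0.1010606
  k=4: C(6,4)·0.22^4·0.78^2 = 0.0213782
Total = 0.9974747

0.99747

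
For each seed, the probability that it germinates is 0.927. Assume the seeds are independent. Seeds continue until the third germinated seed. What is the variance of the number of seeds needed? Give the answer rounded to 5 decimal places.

0.25485

Y = total seeds until the third success; negative binomial with r=3, p=0.927.
Var(Y) = r(1−p)/p² = 3·0.073 / 0.927² = 0.2548500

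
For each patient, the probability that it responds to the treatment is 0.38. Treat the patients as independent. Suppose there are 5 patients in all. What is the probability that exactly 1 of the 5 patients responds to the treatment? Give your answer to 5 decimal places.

0.28075

X ~ Binomial(n=5, p=0.38).
P(X=1) = C(5,1) · p^1 · (1−p)^4
= 5 · 0.38 · 0.14776 = 0.2807504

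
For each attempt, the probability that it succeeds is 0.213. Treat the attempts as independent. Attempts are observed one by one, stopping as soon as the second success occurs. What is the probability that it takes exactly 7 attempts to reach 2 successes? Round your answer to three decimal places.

0.082

Y = trial on which the second success occurs; negative binomial, r=2, p=0.213.
P(Y=7) = C(6,1) · p^2 · (1−p)^5
= 6 · 0.045369 · 0.30191 = 0.08218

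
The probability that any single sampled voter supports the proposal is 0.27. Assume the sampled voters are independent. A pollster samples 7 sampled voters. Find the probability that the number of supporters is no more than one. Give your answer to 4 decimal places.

0.3965

X ~ Binomial(7, 0.27); P(X ≤ 1) = Σ C(7,k) p^k (1−p)^(7−k) over k:
  k=0: C(7,0)·0.27^0·0.73^7 = 0.110474
  k=1: C(7,1)·0.27^1·0.73^6 = 0.286022
Total = 0.396496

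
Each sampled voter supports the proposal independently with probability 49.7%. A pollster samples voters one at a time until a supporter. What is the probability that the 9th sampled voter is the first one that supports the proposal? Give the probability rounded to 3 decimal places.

Geometric (trials to first success), p = 0.497.
P(Y = 9) = (1−p)^8 · p = 0.0040977 · 0.497 = 0.00204

0.002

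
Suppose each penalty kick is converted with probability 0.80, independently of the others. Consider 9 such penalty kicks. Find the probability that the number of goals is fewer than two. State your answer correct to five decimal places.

X ~ Binomial(9, 0.80); P(X ≤ 1) = Σ C(9,k) p^k (1−p)^(9−k) over k:
  k=0: C(9,0)·0.80^0·0.20^9 = 0.0000005
  k=1: C(9,1)·0.80^1·0.20^8 = 0.0000184
Total = 0.0000189

0.00002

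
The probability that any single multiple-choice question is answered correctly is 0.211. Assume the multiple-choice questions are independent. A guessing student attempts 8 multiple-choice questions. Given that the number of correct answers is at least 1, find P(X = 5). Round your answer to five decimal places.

0.01354

X ~ Binomial(8, 0.211). Want P(X=5 | X≥1) = P(X=5) / P(X≥1).
P(X=5) = C(8,5)·0.211^5·0.789^3 = 0.0115035
P(X≥1) = 1 − 0.1501814 = 0.8498186
Ratio = 0.0115035 / 0.8498186 = 0.0135365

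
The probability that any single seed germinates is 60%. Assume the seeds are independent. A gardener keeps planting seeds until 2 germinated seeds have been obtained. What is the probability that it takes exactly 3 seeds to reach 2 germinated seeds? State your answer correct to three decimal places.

Y = trial on which the second success occurs; negative binomial, r=2, p=0.60.
P(Y=3) = C(2,1) · p^2 · (1−p)^1
= 2 · 0.36 · 0.4 = 0.28800

0.288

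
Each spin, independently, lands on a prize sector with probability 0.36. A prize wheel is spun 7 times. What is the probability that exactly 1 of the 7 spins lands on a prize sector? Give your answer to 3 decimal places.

X ~ Binomial(n=7, p=0.36).
P(X=1) = C(7,1) · p^1 · (1−p)^6
= 7 · 0.36 · 0.068719 = 0.17317

0.173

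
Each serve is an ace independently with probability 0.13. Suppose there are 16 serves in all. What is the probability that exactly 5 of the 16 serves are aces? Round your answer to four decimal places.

0.0351

X ~ Binomial(n=16, p=0.13).
P(X=5) = C(16,5) · p^5 · (1−p)^11
= 4368 · 3.7129e-05 · 0.21613 = 0.035052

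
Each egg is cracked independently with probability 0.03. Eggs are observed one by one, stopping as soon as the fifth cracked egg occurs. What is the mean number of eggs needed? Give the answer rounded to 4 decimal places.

166.6667

Y = total eggs until the fifth success; negative binomial with r=5, p=0.03.
E[Y] = r / p = 5 / 0.03 = 166.666667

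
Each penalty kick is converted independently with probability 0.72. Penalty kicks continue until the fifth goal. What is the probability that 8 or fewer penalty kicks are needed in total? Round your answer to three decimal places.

Finishing within 8 penalty kicks ⇔ at least 5 successes in the first 8. With X ~ Binomial(8, 0.72), P(Y ≤ 8) = 1 − P(X ≤ 4).
  k=0: C(8,0)·0.72^0·0.28^8 = 0.00004
  k=1: C(8,1)·0.72^1·0.28^7 = 0.00078
  k=2: C(8,2)·0.72^2·0.28^6 = 0.00699
  k=3: C(8,3)·0.72^3·0.28^5 = 0.03597
  k=4: C(8,4)·0.72^4·0.28^4 = 0.11563
1 − 0.15941 = 0.84059

0.841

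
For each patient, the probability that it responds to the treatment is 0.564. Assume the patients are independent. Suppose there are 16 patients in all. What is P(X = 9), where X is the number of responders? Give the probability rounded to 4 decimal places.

X ~ Binomial(n=16, p=0.564).
P(X=9) = C(16,9) · p^9 · (1−p)^7
= 11440 · 0.0057745 · 0.0029951 = 0.197853

0.1979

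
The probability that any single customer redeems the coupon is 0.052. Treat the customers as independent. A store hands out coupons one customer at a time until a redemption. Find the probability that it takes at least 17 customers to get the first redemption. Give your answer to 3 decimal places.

0.426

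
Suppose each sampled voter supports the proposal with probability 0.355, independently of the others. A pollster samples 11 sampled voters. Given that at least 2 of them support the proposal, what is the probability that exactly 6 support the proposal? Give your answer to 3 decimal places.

0.109

X ~ Binomial(11, 0.355). Want P(X=6 | X≥2) = P(X=6) / P(X≥2).
P(X=6) = C(11,6)·0.355^6·0.645^5 = 0.10323
P(X≥2) = 1 − 0.00804 − 0.04867 = 0.94330
Ratio = 0.10323 / 0.94330 = 0.10944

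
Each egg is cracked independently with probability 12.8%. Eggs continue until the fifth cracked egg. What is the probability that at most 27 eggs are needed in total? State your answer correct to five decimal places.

Finishing within 27 eggs ⇔ at least 5 successes in the first 27. With X ~ Binomial(27, 0.128), P(Y ≤ 27) = 1 − P(X ≤ 4).
  k=0: C(27,0)·0.128^0·0.872^27 = 0.0247711
  k=1: C(27,1)·0.128^1·0.872^26 = 0.0981753
  k=2: C(27,2)·0.128^2·0.872^25 = 0.1873437
  k=3: C(27,3)·0.128^3·0.872^24 = 0.2291667
  k=4: C(27,4)·0.128^4·0.872^23 = 0.2018348
1 − 0.7412916 = 0.2587084

0.25871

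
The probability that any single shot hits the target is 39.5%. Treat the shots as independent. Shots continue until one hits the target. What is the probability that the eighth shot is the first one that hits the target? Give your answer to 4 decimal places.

Geometric (trials to first success), p = 0.395.
P(Y = 8) = (1−p)^7 · p = 0.029668 · 0.395 = 0.011719

0.0117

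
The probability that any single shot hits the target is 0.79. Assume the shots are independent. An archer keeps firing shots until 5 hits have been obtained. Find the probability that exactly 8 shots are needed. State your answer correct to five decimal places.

0.09974

Y = trial on which the fifth success occurs; negative binomial, r=5, p=0.79.
P(Y=8) = C(7,4) · p^5 · (1−p)^3
= 35 · 0.30771 · 0.009261 = 0.0997382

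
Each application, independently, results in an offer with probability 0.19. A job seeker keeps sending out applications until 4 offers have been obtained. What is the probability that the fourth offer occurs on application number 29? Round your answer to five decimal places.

Y = trial on which the fourth success occurs; negative binomial, r=4, p=0.19.
P(Y=29) = C(28,3) · p^4 · (1−p)^25
= 3276 · 0.0013032 · 0.0051538 = 0.0220031

0.02200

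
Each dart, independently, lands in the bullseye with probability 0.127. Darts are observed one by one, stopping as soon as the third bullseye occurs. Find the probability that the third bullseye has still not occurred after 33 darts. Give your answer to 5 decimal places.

0.19199

Needing more than 33 darts ⇔ fewer than 3 successes in the first 33. With X ~ Binomial(33, 0.127), P(Y > 33) = P(X ≤ 2).
  k=0: C(33,0)·0.127^0·0.873^33 = 0.0113102
  k=1: C(33,1)·0.127^1·0.873^32 = 0.0542967
  k=2: C(33,2)·0.127^2·0.873^31 = 0.1263813
P(X ≤ 2) = 0.1919882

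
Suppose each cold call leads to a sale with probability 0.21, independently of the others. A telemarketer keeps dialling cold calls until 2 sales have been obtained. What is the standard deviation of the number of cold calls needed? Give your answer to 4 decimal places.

Y = total cold calls until the second success; negative binomial with r=2, p=0.21.
SD(Y) = √[r(1−p)/p²] = √(35.827664) = 5.985621

5.9856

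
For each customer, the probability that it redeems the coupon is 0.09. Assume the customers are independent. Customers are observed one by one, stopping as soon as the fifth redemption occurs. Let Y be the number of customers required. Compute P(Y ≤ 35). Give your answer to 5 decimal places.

0.20318

Finishing within 35 customers ⇔ at least 5 successes in the first 35. With X ~ Binomial(35, 0.09), P(Y ≤ 35) = 1 − P(X ≤ 4).
  k=0: C(35,0)·0.09^0·0.91^35 = 0.0368510
  k=1: C(35,1)·0.09^1·0.91^34 = 0.1275610
  k=2: C(35,2)·0.09^2·0.91^33 = 0.2144707
  k=3: C(35,3)·0.09^3·0.91^32 = 0.2333252
  k=4: C(35,4)·0.09^4·0.91^31 = 0.1846090
1 − 0.7968169 = 0.2031831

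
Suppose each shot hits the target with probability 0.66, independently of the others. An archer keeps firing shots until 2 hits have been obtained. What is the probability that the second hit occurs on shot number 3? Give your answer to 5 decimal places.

Y = trial on which the second success occurs; negative binomial, r=2, p=0.66.
P(Y=3) = C(2,1) · p^2 · (1−p)^1
= 2 · 0.4356 · 0.34 = 0.2962080

0.29621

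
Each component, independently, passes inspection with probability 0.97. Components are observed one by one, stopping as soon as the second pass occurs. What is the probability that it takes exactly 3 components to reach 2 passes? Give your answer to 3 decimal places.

Y = trial on which the second success occurs; negative binomial, r=2, p=0.97.
P(Y=3) = C(2,1) · p^2 · (1−p)^1
= 2 · 0.9409 · 0.03 = 0.05645

0.056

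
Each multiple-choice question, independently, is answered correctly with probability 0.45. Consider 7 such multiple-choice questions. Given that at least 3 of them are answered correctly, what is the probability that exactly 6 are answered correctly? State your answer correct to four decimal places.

X ~ Binomial(7, 0.45). Want P(X=6 | X≥3) = P(X=6) / P(X≥3).
P(X=6) = C(7,6)·0.45^6·0.55^1 = 0.031969
P(X≥3) = 1 − 0.015224 − 0.087194 − 0.214022 = 0.683560
Ratio = 0.031969 / 0.683560 = 0.046769

0.0468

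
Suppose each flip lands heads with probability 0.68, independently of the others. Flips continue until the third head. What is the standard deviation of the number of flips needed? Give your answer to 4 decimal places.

1.4409

Y = total flips until the third success; negative binomial with r=3, p=0.68.
SD(Y) = √[r(1−p)/p²] = √(2.076125) = 1.440876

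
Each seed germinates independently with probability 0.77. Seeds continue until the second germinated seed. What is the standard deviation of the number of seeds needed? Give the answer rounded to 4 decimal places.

Y = total seeds until the second success; negative binomial with r=2, p=0.77.
SD(Y) = √[r(1−p)/p²] = √(0.775848) = 0.880822

0.8808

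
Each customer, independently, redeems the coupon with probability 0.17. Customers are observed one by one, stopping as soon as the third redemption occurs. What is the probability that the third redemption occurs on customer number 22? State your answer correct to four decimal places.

Y = trial on which the third success occurs; negative binomial, r=3, p=0.17.
P(Y=22) = C(21,2) · p^3 · (1−p)^19
= 210 · 0.004913 · 0.029006 = 0.029926

0.0299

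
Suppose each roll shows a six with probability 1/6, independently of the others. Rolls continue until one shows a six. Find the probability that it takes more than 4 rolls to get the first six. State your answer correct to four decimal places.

0.4823

Y = number of rolls to the first success; geometric, p = 0.166667.
P(Y > 4) = P(first 4 all fail) = (1−p)^4 = 0.482253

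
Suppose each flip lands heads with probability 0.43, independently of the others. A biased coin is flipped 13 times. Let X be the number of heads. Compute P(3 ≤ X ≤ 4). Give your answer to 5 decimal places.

X ~ Binomial(13, 0.43); P(3 ≤ X ≤ 4) = Σ C(13,k) p^k (1−p)^(13−k) over k:
  k=3: C(13,3)·0.43^3·0.57^10 = 0.0823228
  k=4: C(13,4)·0.43^4·0.57^9 = 0.1552578
Total = 0.2375806

0.23758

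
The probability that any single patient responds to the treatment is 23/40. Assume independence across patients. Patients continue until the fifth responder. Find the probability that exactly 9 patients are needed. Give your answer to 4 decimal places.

0.1435

Y = trial on which the fifth success occurs; negative binomial, r=5, p=0.575.
P(Y=9) = C(8,4) · p^5 · (1−p)^4
= 70 · 0.062855 · 0.032625 = 0.143547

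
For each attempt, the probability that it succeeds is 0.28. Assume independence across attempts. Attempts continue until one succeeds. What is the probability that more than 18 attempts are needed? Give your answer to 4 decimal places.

0.0027

Y = number of attempts to the first success; geometric, p = 0.28.
P(Y > 18) = P(first 18 all fail) = (1−p)^18 = 0.002704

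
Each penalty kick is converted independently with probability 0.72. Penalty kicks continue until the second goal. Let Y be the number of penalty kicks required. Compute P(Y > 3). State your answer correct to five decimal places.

Needing more than 3 penalty kicks ⇔ fewer than 2 successes in the first 3. With X ~ Binomial(3, 0.72), P(Y > 3) = P(X ≤ 1).
  k=0: C(3,0)·0.72^0·0.28^3 = 0.0219520
  k=1: C(3,1)·0.72^1·0.28^2 = 0.1693440
P(X ≤ 1) = 0.1912960

0.19130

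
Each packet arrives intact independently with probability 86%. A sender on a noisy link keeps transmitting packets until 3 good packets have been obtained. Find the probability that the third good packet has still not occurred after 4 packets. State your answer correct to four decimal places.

Needing more than 4 packets ⇔ fewer than 3 successes in the first 4. With X ~ Binomial(4, 0.86), P(Y > 4) = P(X ≤ 2).
  k=0: C(4,0)·0.86^0·0.14^4 = 0.000384
  k=1: C(4,1)·0.86^1·0.14^3 = 0.009439
  k=2: C(4,2)·0.86^2·0.14^2 = 0.086977
P(X ≤ 2) = 0.096800

0.0968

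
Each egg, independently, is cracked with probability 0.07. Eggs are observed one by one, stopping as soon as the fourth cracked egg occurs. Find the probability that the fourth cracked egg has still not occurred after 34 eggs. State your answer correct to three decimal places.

0.788

Needing more than 34 eggs ⇔ fewer than 4 successes in the first 34. With X ~ Binomial(34, 0.07), P(Y > 34) = P(X ≤ 3).
  k=0: C(34,0)·0.07^0·0.93^34 = 0.08480
  k=1: C(34,1)·0.07^1·0.93^33 = 0.21703
  k=2: C(34,2)·0.07^2·0.93^32 = 0.26953
  k=3: C(34,3)·0.07^3·0.93^31 = 0.21640
P(X ≤ 3) = 0.78777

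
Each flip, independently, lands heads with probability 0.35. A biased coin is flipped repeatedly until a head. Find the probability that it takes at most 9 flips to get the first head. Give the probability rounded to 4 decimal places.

0.9793

Y = number of flips to the first success; geometric, p = 0.35.
P(Y ≤ 9) = 1 − (1−p)^9 = 1 − 0.020712 = 0.979288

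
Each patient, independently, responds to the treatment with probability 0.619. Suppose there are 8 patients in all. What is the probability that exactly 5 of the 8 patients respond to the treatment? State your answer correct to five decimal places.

X ~ Binomial(n=8, p=0.619).
P(X=5) = C(8,5) · p^5 · (1−p)^3
= 56 · 0.090877 · 0.055306 = 0.2814597

0.28146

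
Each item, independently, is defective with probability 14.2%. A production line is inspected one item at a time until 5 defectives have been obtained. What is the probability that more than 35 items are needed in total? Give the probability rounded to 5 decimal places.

0.43256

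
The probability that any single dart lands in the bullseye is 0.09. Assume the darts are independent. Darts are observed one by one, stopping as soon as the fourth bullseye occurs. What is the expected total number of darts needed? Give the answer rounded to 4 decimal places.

44.4444

Y = total darts until the fourth success; negative binomial with r=4, p=0.09.
E[Y] = r / p = 4 / 0.09 = 44.444444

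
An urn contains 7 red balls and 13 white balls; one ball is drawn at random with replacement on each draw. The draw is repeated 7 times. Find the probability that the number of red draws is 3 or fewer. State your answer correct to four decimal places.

X ~ Binomial(7, 0.35); P(X ≤ 3) = Σ C(7,k) p^k (1−p)^(7−k) over k:
  k=0: C(7,0)·0.35^0·0.65^7 = 0.049022
  k=1: C(7,1)·0.35^1·0.65^6 = 0.184776
  k=2: C(7,2)·0.35^2·0.65^5 = 0.298485
  k=3: C(7,3)·0.35^3·0.65^4 = 0.267871
Total = 0.800154

0.8002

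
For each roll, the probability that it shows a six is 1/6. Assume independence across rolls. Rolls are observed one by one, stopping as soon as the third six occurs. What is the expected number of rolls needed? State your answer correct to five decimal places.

18.00000

Y = total rolls until the third success; negative binomial with r=3, p=0.166667.
E[Y] = r / p = 3 / 0.166667 = 18.0000000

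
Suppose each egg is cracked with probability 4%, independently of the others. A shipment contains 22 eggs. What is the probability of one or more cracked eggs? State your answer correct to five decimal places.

P(at least one) = 1 − P(none) = 1 − (1 − 0.04)^22
= 1 − 0.4073494 = 0.5926506

0.59265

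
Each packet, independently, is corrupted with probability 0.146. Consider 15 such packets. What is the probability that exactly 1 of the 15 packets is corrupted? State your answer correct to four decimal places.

0.2404

X ~ Binomial(n=15, p=0.146).
P(X=1) = C(15,1) · p^1 · (1−p)^14
= 15 · 0.146 · 0.10975 = 0.240356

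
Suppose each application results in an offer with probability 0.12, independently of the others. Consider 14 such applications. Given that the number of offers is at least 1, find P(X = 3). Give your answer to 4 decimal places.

0.1851

X ~ Binomial(14, 0.12). Want P(X=3 | X≥1) = P(X=3) / P(X≥1).
P(X=3) = C(14,3)·0.12^3·0.88^11 = 0.154154
P(X≥1) = 1 − 0.167016 = 0.832984
Ratio = 0.154154 / 0.832984 = 0.185062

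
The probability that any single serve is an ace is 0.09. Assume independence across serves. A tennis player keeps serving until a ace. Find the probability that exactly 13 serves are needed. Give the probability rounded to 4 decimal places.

Geometric (trials to first success), p = 0.09.
P(Y = 13) = (1−p)^12 · p = 0.32248 · 0.09 = 0.029023

0.0290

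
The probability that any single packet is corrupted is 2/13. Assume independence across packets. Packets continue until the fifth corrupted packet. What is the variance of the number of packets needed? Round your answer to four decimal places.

Y = total packets until the fifth success; negative binomial with r=5, p=0.153846.
Var(Y) = r(1−p)/p² = 5·0.846154 / 0.153846² = 178.750000

178.7500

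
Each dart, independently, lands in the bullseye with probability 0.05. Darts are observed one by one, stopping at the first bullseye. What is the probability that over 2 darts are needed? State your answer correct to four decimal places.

Y = number of darts to the first success; geometric, p = 0.05.
P(Y > 2) = P(first 2 all fail) = (1−p)^2 = 0.902500

0.9025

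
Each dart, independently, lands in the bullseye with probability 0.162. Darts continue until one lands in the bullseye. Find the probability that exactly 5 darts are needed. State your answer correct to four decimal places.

0.0799

Geometric (trials to first success), p = 0.162.
P(Y = 5) = (1−p)^4 · p = 0.49315 · 0.162 = 0.079890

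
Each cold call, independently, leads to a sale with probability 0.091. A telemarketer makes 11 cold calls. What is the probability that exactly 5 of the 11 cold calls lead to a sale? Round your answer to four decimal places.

X ~ Binomial(n=11, p=0.091).
P(X=5) = C(11,5) · p^5 · (1−p)^6
= 462 · 6.2403e-06 · 0.56414 = 0.001626

0.0016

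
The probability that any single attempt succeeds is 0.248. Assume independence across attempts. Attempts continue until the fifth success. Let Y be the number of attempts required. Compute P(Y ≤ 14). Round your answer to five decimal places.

0.25262

Finishing within 14 attempts ⇔ at least 5 successes in the first 14. With X ~ Binomial(14, 0.248), P(Y ≤ 14) = 1 − P(X ≤ 4).
  k=0: C(14,0)·0.248^0·0.752^14 = 0.0184948
  k=1: C(14,1)·0.248^1·0.752^13 = 0.0853909
  k=2: C(14,2)·0.248^2·0.752^12 = 0.1830454
  k=3: C(14,3)·0.248^3·0.752^11 = 0.2414642
  k=4: C(14,4)·0.248^4·0.752^10 = 0.2189874
1 − 0.7473827 = 0.2526173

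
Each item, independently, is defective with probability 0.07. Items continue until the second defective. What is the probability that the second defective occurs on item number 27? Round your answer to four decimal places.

Y = trial on which the second success occurs; negative binomial, r=2, p=0.07.
P(Y=27) = C(26,1) · p^2 · (1−p)^25
= 26 · 0.0049 · 0.16296 = 0.020761

0.0208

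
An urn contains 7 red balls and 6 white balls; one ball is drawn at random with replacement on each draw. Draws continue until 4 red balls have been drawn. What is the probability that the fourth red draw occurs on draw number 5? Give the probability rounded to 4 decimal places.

0.1552

Y = trial on which the fourth success occurs; negative binomial, r=4, p=0.538462.
P(Y=5) = C(4,3) · p^4 · (1−p)^1
= 4 · 0.084066 · 0.46154 = 0.155198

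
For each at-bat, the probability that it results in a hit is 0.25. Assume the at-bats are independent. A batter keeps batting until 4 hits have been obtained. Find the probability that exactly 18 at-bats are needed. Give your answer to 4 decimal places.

0.0473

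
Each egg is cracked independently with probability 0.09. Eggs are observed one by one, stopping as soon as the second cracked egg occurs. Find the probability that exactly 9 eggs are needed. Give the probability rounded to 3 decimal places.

0.033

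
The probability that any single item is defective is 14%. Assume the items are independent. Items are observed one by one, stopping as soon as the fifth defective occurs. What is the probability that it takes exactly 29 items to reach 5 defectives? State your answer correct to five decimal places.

0.02950

Y = trial on which the fifth success occurs; negative binomial, r=5, p=0.14.
P(Y=29) = C(28,4) · p^5 · (1−p)^24
= 20475 · 5.3782e-05 · 0.026789 = 0.0295003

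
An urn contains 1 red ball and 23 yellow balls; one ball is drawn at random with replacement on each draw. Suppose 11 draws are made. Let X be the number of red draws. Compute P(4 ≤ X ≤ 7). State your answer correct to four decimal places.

X ~ Binomial(11, 0.041667); P(4 ≤ X ≤ 7) = Σ C(11,k) p^k (1−p)^(11−k) over k:
  k=4: C(11,4)·0.041667^4·0.958333^7 = 0.000738
  k=5: C(11,5)·0.041667^5·0.958333^6 = 0.000045
  k=6: C(11,6)·0.041667^6·0.958333^5 = 0.000002
  k=7: C(11,7)·0.041667^7·0.958333^4 = 0.000000
Total = 0.000785

0.0008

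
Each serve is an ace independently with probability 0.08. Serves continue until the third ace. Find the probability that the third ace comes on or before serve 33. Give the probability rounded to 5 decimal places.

Finishing within 33 serves ⇔ at least 3 successes in the first 33. With X ~ Binomial(33, 0.08), P(Y ≤ 33) = 1 − P(X ≤ 2).
  k=0: C(33,0)·0.08^0·0.92^33 = 0.0638261
  k=1: C(33,1)·0.08^1·0.92^32 = 0.1831532
  k=2: C(33,2)·0.08^2·0.92^31 = 0.2548218
1 − 0.5018010 = 0.4981990

0.49820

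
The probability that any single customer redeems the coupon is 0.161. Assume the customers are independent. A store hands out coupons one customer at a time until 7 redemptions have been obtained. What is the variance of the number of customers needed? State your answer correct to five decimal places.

226.57305

Y = total customers until the seventh success; negative binomial with r=7, p=0.161.
Var(Y) = r(1−p)/p² = 7·0.839 / 0.161² = 226.5730489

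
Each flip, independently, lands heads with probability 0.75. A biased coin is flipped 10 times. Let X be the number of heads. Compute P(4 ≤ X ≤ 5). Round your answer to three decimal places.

0.075

X ~ Binomial(10, 0.75); P(4 ≤ X ≤ 5) = Σ C(10,k) p^k (1−p)^(10−k) over k:
  k=4: C(10,4)·0.75^4·0.25^6 = 0.01622
  k=5: C(10,5)·0.75^5·0.25^5 = 0.05840
Total = 0.07462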